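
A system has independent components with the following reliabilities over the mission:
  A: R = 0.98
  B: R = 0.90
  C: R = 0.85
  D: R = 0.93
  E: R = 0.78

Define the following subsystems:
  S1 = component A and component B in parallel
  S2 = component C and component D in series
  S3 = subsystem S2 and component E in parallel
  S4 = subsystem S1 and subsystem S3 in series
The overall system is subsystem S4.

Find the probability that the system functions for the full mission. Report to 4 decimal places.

0.9520

Parallel (A and B): 1 − (1 − 0.980000)(1 − 0.900000) = 0.998000
Series (C and D): 0.850000 × 0.930000 = 0.790500
Parallel ([0.790500] and E): 1 − (1 − 0.790500)(1 − 0.780000) = 0.953910
Series ([0.998000] and [0.953910]): 0.998000 × 0.953910 = 0.9520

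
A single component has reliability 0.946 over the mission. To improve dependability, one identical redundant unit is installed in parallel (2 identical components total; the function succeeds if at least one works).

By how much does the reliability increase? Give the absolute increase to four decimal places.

0.0511

R_before = 0.946
R_after = 1 − (1 − 0.946)^2 = 0.9971
ΔR = 0.9971 − 0.946 = 0.0511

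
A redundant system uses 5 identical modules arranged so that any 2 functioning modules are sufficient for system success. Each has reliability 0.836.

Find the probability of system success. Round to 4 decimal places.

R = Σ_{i=2}^{5} C(5,i) p^i (1−p)^{5−i} with p = 0.836
C(5,2)·0.836^2·0.164^3 = 0.030828
C(5,3)·0.836^3·0.164^2 = 0.157147
C(5,4)·0.836^4·0.164^1 = 0.400534
C(5,5)·0.836^5·0.164^0 = 0.408349
Sum = 0.9969

0.9969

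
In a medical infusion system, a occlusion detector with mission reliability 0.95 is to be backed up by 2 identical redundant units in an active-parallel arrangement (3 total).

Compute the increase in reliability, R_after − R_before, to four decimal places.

0.0499

R_before = 0.95
R_after = 1 − (1 − 0.95)^3 = 0.9999
ΔR = 0.9999 − 0.95 = 0.0499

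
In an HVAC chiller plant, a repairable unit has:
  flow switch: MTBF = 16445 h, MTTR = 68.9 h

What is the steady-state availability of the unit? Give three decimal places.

A(flow switch) = MTBF/(MTBF+MTTR) = 16445/(16445+68.9) = 0.996

0.996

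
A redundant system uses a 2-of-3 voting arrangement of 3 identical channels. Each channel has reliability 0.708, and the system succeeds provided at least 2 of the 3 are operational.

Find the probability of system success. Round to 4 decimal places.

0.7940

R = Σ_{i=2}^{3} C(3,i) p^i (1−p)^{3−i} with p = 0.708
C(3,2)·0.708^2·0.292^1 = 0.439107
C(3,3)·0.708^3·0.292^0 = 0.354895
Sum = 0.7940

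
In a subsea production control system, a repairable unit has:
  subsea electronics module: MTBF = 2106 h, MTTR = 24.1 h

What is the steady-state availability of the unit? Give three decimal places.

0.989

A(subsea electronics module) = MTBF/(MTBF+MTTR) = 2106/(2106+24.1) = 0.989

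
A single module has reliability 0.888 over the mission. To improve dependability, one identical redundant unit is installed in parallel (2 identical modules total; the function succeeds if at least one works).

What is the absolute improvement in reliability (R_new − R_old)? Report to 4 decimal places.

R_before = 0.888
R_after = 1 − (1 − 0.888)^2 = 0.9875
ΔR = 0.9875 − 0.888 = 0.0995

0.0995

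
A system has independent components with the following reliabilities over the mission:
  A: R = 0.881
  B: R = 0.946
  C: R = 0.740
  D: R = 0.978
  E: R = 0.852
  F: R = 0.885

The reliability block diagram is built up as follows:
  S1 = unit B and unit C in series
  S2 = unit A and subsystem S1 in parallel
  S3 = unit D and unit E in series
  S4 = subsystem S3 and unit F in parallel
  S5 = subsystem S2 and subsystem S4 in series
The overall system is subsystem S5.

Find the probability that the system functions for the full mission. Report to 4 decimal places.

Series (B and C): 0.946000 × 0.740000 = 0.700040
Parallel (A and [0.700040]): 1 − (1 − 0.881000)(1 − 0.700040) = 0.964305
Series (D and E): 0.978000 × 0.852000 = 0.833256
Parallel ([0.833256] and F): 1 − (1 − 0.833256)(1 − 0.885000) = 0.980824
Series ([0.964305] and [0.980824]): 0.964305 × 0.980824 = 0.9458

0.9458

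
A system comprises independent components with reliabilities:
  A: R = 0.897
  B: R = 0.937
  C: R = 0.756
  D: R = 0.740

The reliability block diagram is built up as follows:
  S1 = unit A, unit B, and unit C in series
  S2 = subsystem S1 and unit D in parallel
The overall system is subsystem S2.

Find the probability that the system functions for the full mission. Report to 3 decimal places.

Series (A, B, and C): 0.89700 × 0.93700 × 0.75600 = 0.63541
Parallel ([0.63541] and D): 1 − (1 − 0.63541)(1 − 0.74000) = 0.905

0.905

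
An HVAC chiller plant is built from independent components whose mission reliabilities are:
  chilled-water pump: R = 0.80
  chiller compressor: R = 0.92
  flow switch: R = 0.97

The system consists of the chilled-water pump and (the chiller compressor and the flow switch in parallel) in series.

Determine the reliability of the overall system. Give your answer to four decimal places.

0.7981

Parallel (chiller compressor and flow switch): 1 − (1 − 0.920000)(1 − 0.970000) = 0.997600
Series (chilled-water pump and [0.997600]): 0.800000 × 0.997600 = 0.7981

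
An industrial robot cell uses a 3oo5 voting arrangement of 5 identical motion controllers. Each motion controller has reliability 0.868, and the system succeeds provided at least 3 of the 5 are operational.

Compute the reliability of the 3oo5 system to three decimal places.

R = Σ_{i=3}^{5} C(5,i) p^i (1−p)^{5−i} with p = 0.868
C(5,3)·0.868^3·0.132^2 = 0.11395
C(5,4)·0.868^4·0.132^1 = 0.37465
C(5,5)·0.868^5·0.132^0 = 0.49272
Sum = 0.981

0.981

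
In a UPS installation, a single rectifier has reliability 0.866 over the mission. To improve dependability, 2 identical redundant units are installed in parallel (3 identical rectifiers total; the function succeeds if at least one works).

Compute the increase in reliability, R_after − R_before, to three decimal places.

0.132

R_before = 0.866
R_after = 1 − (1 − 0.866)^3 = 0.998
ΔR = 0.998 − 0.866 = 0.132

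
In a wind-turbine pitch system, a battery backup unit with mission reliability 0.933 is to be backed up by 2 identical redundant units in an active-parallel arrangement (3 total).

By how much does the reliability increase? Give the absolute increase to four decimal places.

R_before = 0.933
R_after = 1 − (1 − 0.933)^3 = 0.9997
ΔR = 0.9997 − 0.933 = 0.0667

0.0667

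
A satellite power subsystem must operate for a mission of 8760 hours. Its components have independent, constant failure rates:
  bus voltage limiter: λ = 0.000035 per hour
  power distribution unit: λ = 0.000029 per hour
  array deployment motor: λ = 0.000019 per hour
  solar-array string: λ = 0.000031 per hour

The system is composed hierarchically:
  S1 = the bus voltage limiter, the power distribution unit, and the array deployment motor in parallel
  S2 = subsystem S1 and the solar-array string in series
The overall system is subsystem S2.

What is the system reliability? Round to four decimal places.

R(bus voltage limiter) = exp(−0.000035 × 8760) = 0.735945
R(power distribution unit) = exp(−0.000029 × 8760) = 0.775661
R(array deployment motor) = exp(−0.000019 × 8760) = 0.846674
R(solar-array string) = exp(−0.000031 × 8760) = 0.762190
Parallel (bus voltage limiter, power distribution unit, and array deployment motor): 1 − (1 − 0.735945)(1 − 0.775661)(1 − 0.846674) = 0.990917
Series ([0.990917] and solar-array string): 0.990917 × 0.762190 = 0.7553

0.7553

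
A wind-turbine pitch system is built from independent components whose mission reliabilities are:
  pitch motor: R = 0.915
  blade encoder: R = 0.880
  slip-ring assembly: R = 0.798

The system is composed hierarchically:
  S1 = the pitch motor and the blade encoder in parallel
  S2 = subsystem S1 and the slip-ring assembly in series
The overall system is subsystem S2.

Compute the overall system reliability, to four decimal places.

Parallel (pitch motor and blade encoder): 1 − (1 − 0.915000)(1 − 0.880000) = 0.989800
Series ([0.989800] and slip-ring assembly): 0.989800 × 0.798000 = 0.7899

0.7899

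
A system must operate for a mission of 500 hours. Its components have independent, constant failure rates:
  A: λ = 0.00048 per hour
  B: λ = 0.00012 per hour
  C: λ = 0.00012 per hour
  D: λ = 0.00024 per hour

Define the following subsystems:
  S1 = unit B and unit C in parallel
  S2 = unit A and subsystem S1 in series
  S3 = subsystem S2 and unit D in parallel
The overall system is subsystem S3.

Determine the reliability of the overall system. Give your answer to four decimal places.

0.9756

R(A) = exp(−0.00048 × 500) = 0.786628
R(B) = exp(−0.00012 × 500) = 0.941765
R(C) = exp(−0.00012 × 500) = 0.941765
R(D) = exp(−0.00024 × 500) = 0.886920
Parallel (B and C): 1 − (1 − 0.941765)(1 − 0.941765) = 0.996609
Series (A and [0.996609]): 0.786628 × 0.996609 = 0.783961
Parallel ([0.783961] and D): 1 − (1 − 0.783961)(1 − 0.886920) = 0.9756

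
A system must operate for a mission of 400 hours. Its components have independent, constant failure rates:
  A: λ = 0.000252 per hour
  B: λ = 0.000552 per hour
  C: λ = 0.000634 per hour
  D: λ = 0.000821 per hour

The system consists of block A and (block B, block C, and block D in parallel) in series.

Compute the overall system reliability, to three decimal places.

0.893

R(A) = exp(−0.000252 × 400) = 0.90411
R(B) = exp(−0.000552 × 400) = 0.80188
R(C) = exp(−0.000634 × 400) = 0.77600
R(D) = exp(−0.000821 × 400) = 0.72007
Parallel (B, C, and D): 1 − (1 − 0.80188)(1 − 0.77600)(1 − 0.72007) = 0.98758
Series (A and [0.98758]): 0.90411 × 0.98758 = 0.893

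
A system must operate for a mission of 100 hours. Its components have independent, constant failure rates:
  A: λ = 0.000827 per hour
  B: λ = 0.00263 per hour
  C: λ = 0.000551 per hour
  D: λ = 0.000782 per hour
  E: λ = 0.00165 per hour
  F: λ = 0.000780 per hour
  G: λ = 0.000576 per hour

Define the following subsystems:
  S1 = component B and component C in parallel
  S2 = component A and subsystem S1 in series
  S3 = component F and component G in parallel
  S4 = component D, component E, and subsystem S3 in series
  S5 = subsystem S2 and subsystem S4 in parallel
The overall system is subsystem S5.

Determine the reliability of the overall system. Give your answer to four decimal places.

R(A) = exp(−0.000827 × 100) = 0.920627
R(B) = exp(−0.00263 × 100) = 0.768742
R(C) = exp(−0.000551 × 100) = 0.946391
R(D) = exp(−0.000782 × 100) = 0.924779
R(E) = exp(−0.00165 × 100) = 0.847894
R(F) = exp(−0.000780 × 100) = 0.924964
R(G) = exp(−0.000576 × 100) = 0.944027
Parallel (B and C): 1 − (1 − 0.768742)(1 − 0.946391) = 0.987602
Series (A and [0.987602]): 0.920627 × 0.987602 = 0.909213
Parallel (F and G): 1 − (1 − 0.924964)(1 − 0.944027) = 0.995800
Series (D, E, and [0.995800]): 0.924779 × 0.847894 × 0.995800 = 0.780821
Parallel ([0.909213] and [0.780821]): 1 − (1 − 0.909213)(1 − 0.780821) = 0.9801

0.9801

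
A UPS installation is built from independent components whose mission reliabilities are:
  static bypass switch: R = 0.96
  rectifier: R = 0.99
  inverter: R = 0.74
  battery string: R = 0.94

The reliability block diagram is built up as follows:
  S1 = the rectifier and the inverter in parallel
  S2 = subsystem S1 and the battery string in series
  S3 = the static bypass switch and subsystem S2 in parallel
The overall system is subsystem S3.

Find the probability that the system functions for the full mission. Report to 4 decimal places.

Parallel (rectifier and inverter): 1 − (1 − 0.990000)(1 − 0.740000) = 0.997400
Series ([0.997400] and battery string): 0.997400 × 0.940000 = 0.937556
Parallel (static bypass switch and [0.937556]): 1 − (1 − 0.960000)(1 − 0.937556) = 0.9975

0.9975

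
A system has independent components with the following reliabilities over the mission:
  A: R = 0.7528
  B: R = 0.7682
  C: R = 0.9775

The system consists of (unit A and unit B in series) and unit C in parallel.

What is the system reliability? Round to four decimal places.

0.9905

Series (A and B): 0.752800 × 0.768200 = 0.578301
Parallel ([0.578301] and C): 1 − (1 − 0.578301)(1 − 0.977500) = 0.9905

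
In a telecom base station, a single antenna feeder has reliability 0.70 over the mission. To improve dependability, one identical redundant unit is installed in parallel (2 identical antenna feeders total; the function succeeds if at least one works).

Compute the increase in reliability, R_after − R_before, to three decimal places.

0.210

R_before = 0.70
R_after = 1 − (1 − 0.70)^2 = 0.910
ΔR = 0.910 − 0.70 = 0.210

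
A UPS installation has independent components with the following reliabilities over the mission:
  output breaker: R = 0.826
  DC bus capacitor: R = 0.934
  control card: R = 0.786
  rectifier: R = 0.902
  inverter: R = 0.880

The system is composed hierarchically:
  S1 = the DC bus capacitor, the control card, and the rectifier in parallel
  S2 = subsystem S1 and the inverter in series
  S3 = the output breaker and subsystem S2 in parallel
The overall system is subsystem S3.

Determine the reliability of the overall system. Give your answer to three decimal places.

Parallel (DC bus capacitor, control card, and rectifier): 1 − (1 − 0.93400)(1 − 0.78600)(1 − 0.90200) = 0.99862
Series ([0.99862] and inverter): 0.99862 × 0.88000 = 0.87879
Parallel (output breaker and [0.87879]): 1 − (1 − 0.82600)(1 − 0.87879) = 0.979

0.979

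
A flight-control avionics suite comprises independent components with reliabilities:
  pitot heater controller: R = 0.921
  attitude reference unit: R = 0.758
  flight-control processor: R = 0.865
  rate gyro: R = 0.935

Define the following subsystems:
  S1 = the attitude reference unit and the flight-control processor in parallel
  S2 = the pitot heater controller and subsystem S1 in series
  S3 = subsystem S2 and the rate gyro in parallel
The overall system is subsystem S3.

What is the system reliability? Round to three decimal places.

0.993

Parallel (attitude reference unit and flight-control processor): 1 − (1 − 0.75800)(1 − 0.86500) = 0.96733
Series (pitot heater controller and [0.96733]): 0.92100 × 0.96733 = 0.89091
Parallel ([0.89091] and rate gyro): 1 − (1 − 0.89091)(1 − 0.93500) = 0.993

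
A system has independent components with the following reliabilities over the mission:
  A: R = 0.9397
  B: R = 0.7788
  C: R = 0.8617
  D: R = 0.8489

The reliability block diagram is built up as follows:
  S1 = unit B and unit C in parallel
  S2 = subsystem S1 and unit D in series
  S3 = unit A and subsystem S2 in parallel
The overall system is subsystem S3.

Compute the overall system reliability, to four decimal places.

0.9893

Parallel (B and C): 1 − (1 − 0.778800)(1 − 0.861700) = 0.969408
Series ([0.969408] and D): 0.969408 × 0.848900 = 0.822930
Parallel (A and [0.822930]): 1 − (1 − 0.939700)(1 − 0.822930) = 0.9893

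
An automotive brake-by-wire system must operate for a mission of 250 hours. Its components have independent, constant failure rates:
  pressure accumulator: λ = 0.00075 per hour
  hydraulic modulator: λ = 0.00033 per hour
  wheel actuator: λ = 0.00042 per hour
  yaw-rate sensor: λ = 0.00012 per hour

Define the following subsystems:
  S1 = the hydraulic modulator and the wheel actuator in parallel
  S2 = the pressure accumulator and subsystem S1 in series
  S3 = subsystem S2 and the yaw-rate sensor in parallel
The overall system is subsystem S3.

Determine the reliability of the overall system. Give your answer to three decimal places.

0.995

R(pressure accumulator) = exp(−0.00075 × 250) = 0.82903
R(hydraulic modulator) = exp(−0.00033 × 250) = 0.92081
R(wheel actuator) = exp(−0.00042 × 250) = 0.90032
R(yaw-rate sensor) = exp(−0.00012 × 250) = 0.97045
Parallel (hydraulic modulator and wheel actuator): 1 − (1 − 0.92081)(1 − 0.90032) = 0.99211
Series (pressure accumulator and [0.99211]): 0.82903 × 0.99211 = 0.82249
Parallel ([0.82249] and yaw-rate sensor): 1 − (1 − 0.82249)(1 − 0.97045) = 0.995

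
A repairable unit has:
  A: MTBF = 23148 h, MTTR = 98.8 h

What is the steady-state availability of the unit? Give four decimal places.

0.9957

A(A) = MTBF/(MTBF+MTTR) = 23148/(23148+98.8) = 0.9957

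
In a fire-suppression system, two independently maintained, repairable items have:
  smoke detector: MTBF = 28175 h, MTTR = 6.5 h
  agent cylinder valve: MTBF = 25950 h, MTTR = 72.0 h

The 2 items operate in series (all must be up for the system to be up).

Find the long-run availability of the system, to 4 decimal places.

A(smoke detector) = MTBF/(MTBF+MTTR) = 28175/(28175+6.5) = 0.999769
A(agent cylinder valve) = MTBF/(MTBF+MTTR) = 25950/(25950+72.0) = 0.997233
Series availability: 0.999769 × 0.997233 = 0.9970

0.9970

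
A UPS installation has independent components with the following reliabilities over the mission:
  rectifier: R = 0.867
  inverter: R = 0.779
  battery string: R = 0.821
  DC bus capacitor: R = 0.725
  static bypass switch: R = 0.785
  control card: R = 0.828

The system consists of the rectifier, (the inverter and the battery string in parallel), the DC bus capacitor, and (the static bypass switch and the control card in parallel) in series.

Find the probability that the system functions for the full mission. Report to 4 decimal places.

Parallel (inverter and battery string): 1 − (1 − 0.779000)(1 − 0.821000) = 0.960441
Parallel (static bypass switch and control card): 1 − (1 − 0.785000)(1 − 0.828000) = 0.963020
Series (rectifier, [0.960441], DC bus capacitor, and [0.963020]): 0.867000 × 0.960441 × 0.725000 × 0.963020 = 0.5814

0.5814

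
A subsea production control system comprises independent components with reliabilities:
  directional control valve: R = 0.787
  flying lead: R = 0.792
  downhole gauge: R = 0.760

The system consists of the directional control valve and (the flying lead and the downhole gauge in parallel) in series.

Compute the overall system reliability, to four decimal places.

0.7477

Parallel (flying lead and downhole gauge): 1 − (1 − 0.792000)(1 − 0.760000) = 0.950080
Series (directional control valve and [0.950080]): 0.787000 × 0.950080 = 0.7477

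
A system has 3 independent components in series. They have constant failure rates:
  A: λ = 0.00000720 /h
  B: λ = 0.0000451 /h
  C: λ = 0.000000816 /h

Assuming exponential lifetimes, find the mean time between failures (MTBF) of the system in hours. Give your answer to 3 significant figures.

18800

Series of exponential components: λ_sys = Σ λ_i
λ_sys = 0.00000720 + 0.0000451 + 0.000000816 = 5.3116e-05 /h
MTBF = 1 / λ_sys = 18800 h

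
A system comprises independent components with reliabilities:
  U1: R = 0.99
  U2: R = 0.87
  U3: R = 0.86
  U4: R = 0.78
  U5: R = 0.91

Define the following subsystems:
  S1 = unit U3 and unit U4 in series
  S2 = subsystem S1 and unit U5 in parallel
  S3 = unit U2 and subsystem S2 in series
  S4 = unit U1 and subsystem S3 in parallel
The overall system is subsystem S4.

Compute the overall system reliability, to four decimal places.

0.9984

Series (U3 and U4): 0.860000 × 0.780000 = 0.670800
Parallel ([0.670800] and U5): 1 − (1 − 0.670800)(1 − 0.910000) = 0.970372
Series (U2 and [0.970372]): 0.870000 × 0.970372 = 0.844224
Parallel (U1 and [0.844224]): 1 − (1 − 0.990000)(1 − 0.844224) = 0.9984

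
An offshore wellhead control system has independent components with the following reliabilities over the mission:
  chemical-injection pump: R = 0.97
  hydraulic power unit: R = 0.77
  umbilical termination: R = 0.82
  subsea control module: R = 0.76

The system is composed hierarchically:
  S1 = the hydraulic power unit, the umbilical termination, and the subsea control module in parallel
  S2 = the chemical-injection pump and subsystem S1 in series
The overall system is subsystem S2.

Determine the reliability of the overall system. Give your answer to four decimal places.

Parallel (hydraulic power unit, umbilical termination, and subsea control module): 1 − (1 − 0.770000)(1 − 0.820000)(1 − 0.760000) = 0.990064
Series (chemical-injection pump and [0.990064]): 0.970000 × 0.990064 = 0.9604

0.9604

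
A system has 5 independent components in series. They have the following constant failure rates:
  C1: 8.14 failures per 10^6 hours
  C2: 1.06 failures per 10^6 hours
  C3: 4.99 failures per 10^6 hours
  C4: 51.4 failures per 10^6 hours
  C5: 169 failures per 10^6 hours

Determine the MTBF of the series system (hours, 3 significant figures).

Series of exponential components: λ_sys = Σ λ_i
λ_sys = 0.00000814 + 0.00000106 + 0.00000499 + 0.0000514 + 0.000169 = 2.3459e-04 /h
MTBF = 1 / λ_sys = 4260 h

4260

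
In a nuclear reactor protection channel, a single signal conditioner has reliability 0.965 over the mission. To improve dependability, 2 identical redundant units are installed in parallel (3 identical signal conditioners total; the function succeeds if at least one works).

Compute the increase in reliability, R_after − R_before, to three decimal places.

0.035

R_before = 0.965
R_after = 1 − (1 − 0.965)^3 = 1.000
ΔR = 1.000 − 0.965 = 0.035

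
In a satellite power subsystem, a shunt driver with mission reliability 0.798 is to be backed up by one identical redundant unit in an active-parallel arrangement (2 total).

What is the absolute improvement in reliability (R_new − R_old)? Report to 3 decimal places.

0.161

R_before = 0.798
R_after = 1 − (1 − 0.798)^2 = 0.959
ΔR = 0.959 − 0.798 = 0.161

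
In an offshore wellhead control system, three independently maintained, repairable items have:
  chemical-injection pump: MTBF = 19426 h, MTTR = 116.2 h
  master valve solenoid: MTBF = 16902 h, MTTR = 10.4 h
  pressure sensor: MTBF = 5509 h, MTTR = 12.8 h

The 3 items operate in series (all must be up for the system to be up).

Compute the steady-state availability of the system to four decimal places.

0.9911

A(chemical-injection pump) = MTBF/(MTBF+MTTR) = 19426/(19426+116.2) = 0.994054
A(master valve solenoid) = MTBF/(MTBF+MTTR) = 16902/(16902+10.4) = 0.999385
A(pressure sensor) = MTBF/(MTBF+MTTR) = 5509/(5509+12.8) = 0.997682
Series availability: 0.994054 × 0.999385 × 0.997682 = 0.9911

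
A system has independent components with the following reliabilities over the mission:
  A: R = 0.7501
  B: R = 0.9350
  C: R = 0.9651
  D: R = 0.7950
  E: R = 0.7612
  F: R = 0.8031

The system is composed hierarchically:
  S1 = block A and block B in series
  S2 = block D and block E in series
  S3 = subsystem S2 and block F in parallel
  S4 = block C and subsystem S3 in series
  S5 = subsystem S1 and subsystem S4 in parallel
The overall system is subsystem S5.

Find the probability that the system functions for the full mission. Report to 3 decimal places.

0.967

Series (A and B): 0.75010 × 0.93500 = 0.70134
Series (D and E): 0.79500 × 0.76120 = 0.60515
Parallel ([0.60515] and F): 1 − (1 − 0.60515)(1 − 0.80310) = 0.92225
Series (C and [0.92225]): 0.96510 × 0.92225 = 0.89006
Parallel ([0.70134] and [0.89006]): 1 − (1 − 0.70134)(1 − 0.89006) = 0.967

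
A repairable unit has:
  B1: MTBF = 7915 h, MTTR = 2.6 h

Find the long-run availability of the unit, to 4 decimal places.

A(B1) = MTBF/(MTBF+MTTR) = 7915/(7915+2.6) = 0.9997

0.9997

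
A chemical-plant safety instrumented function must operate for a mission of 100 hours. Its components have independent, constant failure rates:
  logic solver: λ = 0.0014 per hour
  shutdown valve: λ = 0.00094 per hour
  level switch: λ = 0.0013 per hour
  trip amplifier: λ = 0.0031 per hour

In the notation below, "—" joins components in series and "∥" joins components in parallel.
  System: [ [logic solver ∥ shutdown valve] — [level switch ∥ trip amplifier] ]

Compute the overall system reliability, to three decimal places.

R(logic solver) = exp(−0.0014 × 100) = 0.86936
R(shutdown valve) = exp(−0.00094 × 100) = 0.91028
R(level switch) = exp(−0.0013 × 100) = 0.87810
R(trip amplifier) = exp(−0.0031 × 100) = 0.73345
Parallel (logic solver and shutdown valve): 1 − (1 − 0.86936)(1 − 0.91028) = 0.98828
Parallel (level switch and trip amplifier): 1 − (1 − 0.87810)(1 − 0.73345) = 0.96751
Series ([0.98828] and [0.96751]): 0.98828 × 0.96751 = 0.956

0.956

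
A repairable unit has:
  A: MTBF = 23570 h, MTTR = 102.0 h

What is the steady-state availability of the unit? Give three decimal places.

A(A) = MTBF/(MTBF+MTTR) = 23570/(23570+102.0) = 0.996

0.996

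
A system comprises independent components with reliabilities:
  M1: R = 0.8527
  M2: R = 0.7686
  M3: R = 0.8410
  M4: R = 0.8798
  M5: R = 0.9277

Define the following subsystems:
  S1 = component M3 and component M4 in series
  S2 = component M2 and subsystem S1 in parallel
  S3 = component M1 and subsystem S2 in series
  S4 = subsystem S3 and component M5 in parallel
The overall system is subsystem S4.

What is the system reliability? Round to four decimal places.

0.9856

Series (M3 and M4): 0.841000 × 0.879800 = 0.739912
Parallel (M2 and [0.739912]): 1 − (1 − 0.768600)(1 − 0.739912) = 0.939816
Series (M1 and [0.939816]): 0.852700 × 0.939816 = 0.801381
Parallel ([0.801381] and M5): 1 − (1 − 0.801381)(1 − 0.927700) = 0.9856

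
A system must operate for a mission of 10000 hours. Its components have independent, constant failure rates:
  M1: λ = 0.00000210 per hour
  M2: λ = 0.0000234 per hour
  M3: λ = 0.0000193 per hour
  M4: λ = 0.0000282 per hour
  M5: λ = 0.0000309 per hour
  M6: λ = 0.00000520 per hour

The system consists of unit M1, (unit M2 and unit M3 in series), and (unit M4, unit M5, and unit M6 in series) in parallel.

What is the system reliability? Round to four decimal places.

0.9966

R(M1) = exp(−0.00000210 × 10000) = 0.979219
R(M2) = exp(−0.0000234 × 10000) = 0.791362
R(M3) = exp(−0.0000193 × 10000) = 0.824482
R(M4) = exp(−0.0000282 × 10000) = 0.754274
R(M5) = exp(−0.0000309 × 10000) = 0.734181
R(M6) = exp(−0.00000520 × 10000) = 0.949329
Series (M2 and M3): 0.791362 × 0.824482 = 0.652464
Series (M4, M5, and M6): 0.754274 × 0.734181 × 0.949329 = 0.525713
Parallel (M1, [0.652464], and [0.525713]): 1 − (1 − 0.979219)(1 − 0.652464)(1 − 0.525713) = 0.9966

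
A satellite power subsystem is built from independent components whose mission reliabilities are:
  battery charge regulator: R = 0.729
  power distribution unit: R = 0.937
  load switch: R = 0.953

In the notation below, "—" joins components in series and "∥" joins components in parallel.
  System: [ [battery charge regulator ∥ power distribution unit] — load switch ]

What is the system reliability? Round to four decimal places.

Parallel (battery charge regulator and power distribution unit): 1 − (1 − 0.729000)(1 − 0.937000) = 0.982927
Series ([0.982927] and load switch): 0.982927 × 0.953000 = 0.9367

0.9367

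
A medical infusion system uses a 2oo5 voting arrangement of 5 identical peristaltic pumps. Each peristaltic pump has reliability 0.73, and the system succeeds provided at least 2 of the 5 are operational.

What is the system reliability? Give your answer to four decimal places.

0.9792

R = Σ_{i=2}^{5} C(5,i) p^i (1−p)^{5−i} with p = 0.73
C(5,2)·0.73^2·0.27^3 = 0.104891
C(5,3)·0.73^3·0.27^2 = 0.283593
C(5,4)·0.73^4·0.27^1 = 0.383376
C(5,5)·0.73^5·0.27^0 = 0.207307
Sum = 0.9792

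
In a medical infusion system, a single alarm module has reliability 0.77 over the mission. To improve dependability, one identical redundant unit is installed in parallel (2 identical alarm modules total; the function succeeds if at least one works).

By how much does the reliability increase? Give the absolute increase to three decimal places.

0.177

R_before = 0.77
R_after = 1 − (1 − 0.77)^2 = 0.947
ΔR = 0.947 − 0.77 = 0.177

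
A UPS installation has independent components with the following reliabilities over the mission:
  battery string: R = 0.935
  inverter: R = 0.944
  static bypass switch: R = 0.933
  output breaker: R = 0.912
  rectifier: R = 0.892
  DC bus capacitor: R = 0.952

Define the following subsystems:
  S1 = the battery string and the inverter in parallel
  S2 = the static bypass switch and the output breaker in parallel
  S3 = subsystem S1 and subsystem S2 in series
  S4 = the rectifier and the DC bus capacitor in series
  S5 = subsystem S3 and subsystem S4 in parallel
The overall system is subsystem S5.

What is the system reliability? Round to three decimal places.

0.999

Parallel (battery string and inverter): 1 − (1 − 0.93500)(1 − 0.94400) = 0.99636
Parallel (static bypass switch and output breaker): 1 − (1 − 0.93300)(1 − 0.91200) = 0.99410
Series ([0.99636] and [0.99410]): 0.99636 × 0.99410 = 0.99048
Series (rectifier and DC bus capacitor): 0.89200 × 0.95200 = 0.84918
Parallel ([0.99048] and [0.84918]): 1 − (1 − 0.99048)(1 − 0.84918) = 0.999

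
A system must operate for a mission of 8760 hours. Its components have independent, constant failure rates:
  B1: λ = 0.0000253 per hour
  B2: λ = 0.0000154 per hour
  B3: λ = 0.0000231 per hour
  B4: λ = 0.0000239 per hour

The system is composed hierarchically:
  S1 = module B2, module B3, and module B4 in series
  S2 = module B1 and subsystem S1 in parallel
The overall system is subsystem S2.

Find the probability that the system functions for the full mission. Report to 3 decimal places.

R(B1) = exp(−0.0000253 × 8760) = 0.80121
R(B2) = exp(−0.0000154 × 8760) = 0.87380
R(B3) = exp(−0.0000231 × 8760) = 0.81680
R(B4) = exp(−0.0000239 × 8760) = 0.81110
Series (B2, B3, and B4): 0.87380 × 0.81680 × 0.81110 = 0.57890
Parallel (B1 and [0.57890]): 1 − (1 − 0.80121)(1 − 0.57890) = 0.916

0.916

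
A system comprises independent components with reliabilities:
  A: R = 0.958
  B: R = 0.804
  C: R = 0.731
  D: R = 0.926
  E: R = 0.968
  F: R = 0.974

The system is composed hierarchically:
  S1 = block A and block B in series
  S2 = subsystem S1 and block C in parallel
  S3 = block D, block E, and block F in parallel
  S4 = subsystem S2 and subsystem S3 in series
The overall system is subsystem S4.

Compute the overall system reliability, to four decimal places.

0.9381

Series (A and B): 0.958000 × 0.804000 = 0.770232
Parallel ([0.770232] and C): 1 − (1 − 0.770232)(1 − 0.731000) = 0.938192
Parallel (D, E, and F): 1 − (1 − 0.926000)(1 − 0.968000)(1 − 0.974000) = 0.999938
Series ([0.938192] and [0.999938]): 0.938192 × 0.999938 = 0.9381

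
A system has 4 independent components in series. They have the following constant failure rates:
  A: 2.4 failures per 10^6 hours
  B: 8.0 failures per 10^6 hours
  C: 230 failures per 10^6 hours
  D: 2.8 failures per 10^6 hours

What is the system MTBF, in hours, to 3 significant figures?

4110

Series of exponential components: λ_sys = Σ λ_i
λ_sys = 0.0000024 + 0.0000080 + 0.00023 + 0.0000028 = 2.4320e-04 /h
MTBF = 1 / λ_sys = 4110 h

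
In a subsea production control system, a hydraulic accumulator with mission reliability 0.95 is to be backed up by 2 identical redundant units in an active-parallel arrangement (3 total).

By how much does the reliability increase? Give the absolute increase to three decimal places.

0.050

R_before = 0.95
R_after = 1 − (1 − 0.95)^3 = 1.000
ΔR = 1.000 − 0.95 = 0.050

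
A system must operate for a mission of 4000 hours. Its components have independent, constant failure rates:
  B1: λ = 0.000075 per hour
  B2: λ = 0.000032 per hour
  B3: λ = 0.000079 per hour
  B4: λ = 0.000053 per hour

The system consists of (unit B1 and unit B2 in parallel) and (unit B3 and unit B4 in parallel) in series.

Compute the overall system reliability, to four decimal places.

R(B1) = exp(−0.000075 × 4000) = 0.740818
R(B2) = exp(−0.000032 × 4000) = 0.879853
R(B3) = exp(−0.000079 × 4000) = 0.729059
R(B4) = exp(−0.000053 × 4000) = 0.808965
Parallel (B1 and B2): 1 − (1 − 0.740818)(1 − 0.879853) = 0.968860
Parallel (B3 and B4): 1 − (1 − 0.729059)(1 − 0.808965) = 0.948241
Series ([0.968860] and [0.948241]): 0.968860 × 0.948241 = 0.9187

0.9187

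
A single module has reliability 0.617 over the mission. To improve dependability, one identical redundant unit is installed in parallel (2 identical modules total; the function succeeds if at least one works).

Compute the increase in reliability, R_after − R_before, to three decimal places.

R_before = 0.617
R_after = 1 − (1 − 0.617)^2 = 0.853
ΔR = 0.853 − 0.617 = 0.236

0.236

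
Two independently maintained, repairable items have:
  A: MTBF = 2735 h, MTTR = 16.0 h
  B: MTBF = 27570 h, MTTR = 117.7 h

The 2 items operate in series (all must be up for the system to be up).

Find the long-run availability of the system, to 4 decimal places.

A(A) = MTBF/(MTBF+MTTR) = 2735/(2735+16.0) = 0.994184
A(B) = MTBF/(MTBF+MTTR) = 27570/(27570+117.7) = 0.995749
Series availability: 0.994184 × 0.995749 = 0.9900

0.9900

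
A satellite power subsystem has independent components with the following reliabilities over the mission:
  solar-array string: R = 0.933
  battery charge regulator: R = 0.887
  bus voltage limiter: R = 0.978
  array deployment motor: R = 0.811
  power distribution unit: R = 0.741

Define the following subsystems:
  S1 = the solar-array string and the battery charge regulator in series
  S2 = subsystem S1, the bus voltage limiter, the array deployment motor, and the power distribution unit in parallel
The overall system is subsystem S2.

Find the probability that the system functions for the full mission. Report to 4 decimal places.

Series (solar-array string and battery charge regulator): 0.933000 × 0.887000 = 0.827571
Parallel ([0.827571], bus voltage limiter, array deployment motor, and power distribution unit): 1 − (1 − 0.827571)(1 − 0.978000)(1 − 0.811000)(1 − 0.741000) = 0.9998

0.9998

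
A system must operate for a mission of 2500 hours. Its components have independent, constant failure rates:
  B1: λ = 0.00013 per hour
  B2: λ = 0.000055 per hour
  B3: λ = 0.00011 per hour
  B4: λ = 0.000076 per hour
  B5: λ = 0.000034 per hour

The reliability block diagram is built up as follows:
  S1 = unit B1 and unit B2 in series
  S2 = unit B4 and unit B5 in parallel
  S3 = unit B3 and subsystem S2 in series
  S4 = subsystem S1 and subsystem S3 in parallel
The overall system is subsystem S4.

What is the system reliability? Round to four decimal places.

R(B1) = exp(−0.00013 × 2500) = 0.722527
R(B2) = exp(−0.000055 × 2500) = 0.871534
R(B3) = exp(−0.00011 × 2500) = 0.759572
R(B4) = exp(−0.000076 × 2500) = 0.826959
R(B5) = exp(−0.000034 × 2500) = 0.918512
Series (B1 and B2): 0.722527 × 0.871534 = 0.629707
Parallel (B4 and B5): 1 − (1 − 0.826959)(1 − 0.918512) = 0.985899
Series (B3 and [0.985899]): 0.759572 × 0.985899 = 0.748861
Parallel ([0.629707] and [0.748861]): 1 − (1 − 0.629707)(1 − 0.748861) = 0.9070

0.9070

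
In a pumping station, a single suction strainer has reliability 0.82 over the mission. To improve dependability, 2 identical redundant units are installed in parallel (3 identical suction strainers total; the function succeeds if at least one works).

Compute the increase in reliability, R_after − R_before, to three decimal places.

0.174

R_before = 0.82
R_after = 1 − (1 − 0.82)^3 = 0.994
ΔR = 0.994 − 0.82 = 0.174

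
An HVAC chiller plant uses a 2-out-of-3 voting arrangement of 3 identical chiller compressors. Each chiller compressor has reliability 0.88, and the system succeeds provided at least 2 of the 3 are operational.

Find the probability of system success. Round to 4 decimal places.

R = Σ_{i=2}^{3} C(3,i) p^i (1−p)^{3−i} with p = 0.88
C(3,2)·0.88^2·0.12^1 = 0.278784
C(3,3)·0.88^3·0.12^0 = 0.681472
Sum = 0.9603

0.9603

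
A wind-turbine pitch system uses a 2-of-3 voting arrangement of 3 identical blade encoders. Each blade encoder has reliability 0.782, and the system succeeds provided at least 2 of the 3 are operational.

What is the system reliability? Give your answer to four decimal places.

R = Σ_{i=2}^{3} C(3,i) p^i (1−p)^{3−i} with p = 0.782
C(3,2)·0.782^2·0.218^1 = 0.399937
C(3,3)·0.782^3·0.218^0 = 0.478212
Sum = 0.8781

0.8781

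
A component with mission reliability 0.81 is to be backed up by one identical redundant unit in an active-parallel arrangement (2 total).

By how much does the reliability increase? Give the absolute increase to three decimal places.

R_before = 0.81
R_after = 1 − (1 − 0.81)^2 = 0.964
ΔR = 0.964 − 0.81 = 0.154

0.154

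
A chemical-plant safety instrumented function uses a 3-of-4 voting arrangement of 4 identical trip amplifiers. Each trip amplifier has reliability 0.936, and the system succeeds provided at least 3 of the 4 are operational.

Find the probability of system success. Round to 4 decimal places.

R = Σ_{i=3}^{4} C(4,i) p^i (1−p)^{4−i} with p = 0.936
C(4,3)·0.936^3·0.064^1 = 0.209927
C(4,4)·0.936^4·0.064^0 = 0.767544
Sum = 0.9775

0.9775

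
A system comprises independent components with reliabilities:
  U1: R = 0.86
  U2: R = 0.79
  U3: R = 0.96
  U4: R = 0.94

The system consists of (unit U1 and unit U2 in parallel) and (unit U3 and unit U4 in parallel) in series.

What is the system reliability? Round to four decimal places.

0.9683

Parallel (U1 and U2): 1 − (1 − 0.860000)(1 − 0.790000) = 0.970600
Parallel (U3 and U4): 1 − (1 − 0.960000)(1 − 0.940000) = 0.997600
Series ([0.970600] and [0.997600]): 0.970600 × 0.997600 = 0.9683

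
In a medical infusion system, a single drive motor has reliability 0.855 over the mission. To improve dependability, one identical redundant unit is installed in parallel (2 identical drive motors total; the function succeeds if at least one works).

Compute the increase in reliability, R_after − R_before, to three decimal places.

R_before = 0.855
R_after = 1 − (1 − 0.855)^2 = 0.979
ΔR = 0.979 − 0.855 = 0.124

0.124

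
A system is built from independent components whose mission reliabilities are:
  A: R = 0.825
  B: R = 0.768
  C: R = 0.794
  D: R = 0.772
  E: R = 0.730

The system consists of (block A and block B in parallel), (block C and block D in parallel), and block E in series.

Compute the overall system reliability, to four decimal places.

Parallel (A and B): 1 − (1 − 0.825000)(1 − 0.768000) = 0.959400
Parallel (C and D): 1 − (1 − 0.794000)(1 − 0.772000) = 0.953032
Series ([0.959400], [0.953032], and E): 0.959400 × 0.953032 × 0.730000 = 0.6675

0.6675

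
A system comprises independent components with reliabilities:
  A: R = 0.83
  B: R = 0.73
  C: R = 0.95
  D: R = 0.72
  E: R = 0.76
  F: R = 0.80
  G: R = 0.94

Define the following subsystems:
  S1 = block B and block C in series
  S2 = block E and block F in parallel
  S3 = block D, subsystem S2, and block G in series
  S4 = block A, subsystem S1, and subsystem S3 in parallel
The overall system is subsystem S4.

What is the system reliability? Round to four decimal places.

0.9815

Series (B and C): 0.730000 × 0.950000 = 0.693500
Parallel (E and F): 1 − (1 − 0.760000)(1 − 0.800000) = 0.952000
Series (D, [0.952000], and G): 0.720000 × 0.952000 × 0.940000 = 0.644314
Parallel (A, [0.693500], and [0.644314]): 1 − (1 − 0.830000)(1 − 0.693500)(1 − 0.644314) = 0.9815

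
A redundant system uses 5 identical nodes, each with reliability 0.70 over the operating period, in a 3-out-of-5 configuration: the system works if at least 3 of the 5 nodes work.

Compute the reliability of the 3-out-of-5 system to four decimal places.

0.8369

R = Σ_{i=3}^{5} C(5,i) p^i (1−p)^{5−i} with p = 0.70
C(5,3)·0.70^3·0.30^2 = 0.308700
C(5,4)·0.70^4·0.30^1 = 0.360150
C(5,5)·0.70^5·0.30^0 = 0.168070
Sum = 0.8369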